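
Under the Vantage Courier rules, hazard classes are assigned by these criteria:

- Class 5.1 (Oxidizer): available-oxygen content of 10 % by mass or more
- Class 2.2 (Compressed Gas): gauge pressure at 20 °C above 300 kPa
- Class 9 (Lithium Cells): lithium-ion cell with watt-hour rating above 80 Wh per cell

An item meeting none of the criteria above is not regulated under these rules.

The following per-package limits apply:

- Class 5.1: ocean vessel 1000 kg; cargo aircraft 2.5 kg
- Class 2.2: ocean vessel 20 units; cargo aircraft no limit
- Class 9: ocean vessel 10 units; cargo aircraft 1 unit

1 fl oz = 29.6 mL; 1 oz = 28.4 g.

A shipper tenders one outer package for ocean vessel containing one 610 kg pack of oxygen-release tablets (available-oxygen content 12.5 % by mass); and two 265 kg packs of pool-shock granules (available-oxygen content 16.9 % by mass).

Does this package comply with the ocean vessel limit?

No

With available-oxygen content 12.5 % by mass (≥ 10 % by mass), the oxygen-release tablets fall in Class 5.1.
With available-oxygen content 16.9 % by mass (≥ 10 % by mass), the pool-shock granules fall in Class 5.1.
Class 5.1 net quantity: 610 kg + (two 265 kg packs = 530 kg) = 1140 kg.
1140 kg exceeds the ocean vessel limit of 1000 kg for Class 5.1.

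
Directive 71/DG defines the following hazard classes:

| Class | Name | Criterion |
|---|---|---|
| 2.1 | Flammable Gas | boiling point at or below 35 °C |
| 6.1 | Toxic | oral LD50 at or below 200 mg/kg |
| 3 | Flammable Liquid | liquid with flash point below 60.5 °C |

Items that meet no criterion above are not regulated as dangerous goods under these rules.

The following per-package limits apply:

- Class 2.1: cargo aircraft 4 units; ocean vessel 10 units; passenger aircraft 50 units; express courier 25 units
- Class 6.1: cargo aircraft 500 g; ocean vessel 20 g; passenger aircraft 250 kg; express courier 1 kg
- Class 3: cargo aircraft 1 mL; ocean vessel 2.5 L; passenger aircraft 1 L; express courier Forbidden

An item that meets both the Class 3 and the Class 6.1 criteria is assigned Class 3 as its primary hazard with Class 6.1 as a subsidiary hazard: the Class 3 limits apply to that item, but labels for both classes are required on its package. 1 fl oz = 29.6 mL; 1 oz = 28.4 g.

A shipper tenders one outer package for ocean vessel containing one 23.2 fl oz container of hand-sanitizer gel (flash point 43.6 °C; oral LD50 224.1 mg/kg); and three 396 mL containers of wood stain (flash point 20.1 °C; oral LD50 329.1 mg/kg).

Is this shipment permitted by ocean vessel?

Yes

Flash point 43.6 °C meets the Class 3 criterion (Flammable Liquid), so the hand-sanitizer gel is Class 3.
Wood stain: flash point 20.1 °C < 60.5 °C → Class 3 (Flammable Liquid).
Class 3 net quantity: (one 23.2 fl oz container = 686.72 mL) + (three 396 mL containers = 1.188 L) = 1874.72 mL.
1874.72 mL is within the ocean vessel limit of 2.5 L for Class 3.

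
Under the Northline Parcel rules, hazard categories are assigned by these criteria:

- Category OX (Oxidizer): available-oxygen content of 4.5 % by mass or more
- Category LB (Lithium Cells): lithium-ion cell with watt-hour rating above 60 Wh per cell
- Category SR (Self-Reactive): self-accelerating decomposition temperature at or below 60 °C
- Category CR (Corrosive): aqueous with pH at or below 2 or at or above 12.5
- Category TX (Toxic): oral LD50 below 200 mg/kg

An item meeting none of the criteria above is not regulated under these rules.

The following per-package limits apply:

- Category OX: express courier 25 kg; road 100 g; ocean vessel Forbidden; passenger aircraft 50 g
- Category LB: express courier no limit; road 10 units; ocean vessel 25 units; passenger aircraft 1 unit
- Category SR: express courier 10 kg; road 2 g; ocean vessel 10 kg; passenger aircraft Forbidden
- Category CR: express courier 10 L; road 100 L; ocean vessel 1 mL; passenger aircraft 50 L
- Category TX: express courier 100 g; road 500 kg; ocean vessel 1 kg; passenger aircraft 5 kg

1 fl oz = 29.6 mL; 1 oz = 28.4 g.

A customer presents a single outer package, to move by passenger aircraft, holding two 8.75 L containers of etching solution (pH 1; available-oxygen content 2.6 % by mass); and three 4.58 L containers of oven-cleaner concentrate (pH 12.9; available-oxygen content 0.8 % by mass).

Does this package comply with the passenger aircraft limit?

Yes

The etching solution has pH 1, which is ≤ 2, so it is Category CR (Corrosive).
With pH 12.9 (≥ 12.5), the oven-cleaner concentrate falls in Category CR.
Category CR net quantity: (two 8.75 L containers = 17.5 L) + (three 4.58 L containers = 13.74 L) = 31.24 L.
31.24 L is within the passenger aircraft limit of 50 L for Category CR.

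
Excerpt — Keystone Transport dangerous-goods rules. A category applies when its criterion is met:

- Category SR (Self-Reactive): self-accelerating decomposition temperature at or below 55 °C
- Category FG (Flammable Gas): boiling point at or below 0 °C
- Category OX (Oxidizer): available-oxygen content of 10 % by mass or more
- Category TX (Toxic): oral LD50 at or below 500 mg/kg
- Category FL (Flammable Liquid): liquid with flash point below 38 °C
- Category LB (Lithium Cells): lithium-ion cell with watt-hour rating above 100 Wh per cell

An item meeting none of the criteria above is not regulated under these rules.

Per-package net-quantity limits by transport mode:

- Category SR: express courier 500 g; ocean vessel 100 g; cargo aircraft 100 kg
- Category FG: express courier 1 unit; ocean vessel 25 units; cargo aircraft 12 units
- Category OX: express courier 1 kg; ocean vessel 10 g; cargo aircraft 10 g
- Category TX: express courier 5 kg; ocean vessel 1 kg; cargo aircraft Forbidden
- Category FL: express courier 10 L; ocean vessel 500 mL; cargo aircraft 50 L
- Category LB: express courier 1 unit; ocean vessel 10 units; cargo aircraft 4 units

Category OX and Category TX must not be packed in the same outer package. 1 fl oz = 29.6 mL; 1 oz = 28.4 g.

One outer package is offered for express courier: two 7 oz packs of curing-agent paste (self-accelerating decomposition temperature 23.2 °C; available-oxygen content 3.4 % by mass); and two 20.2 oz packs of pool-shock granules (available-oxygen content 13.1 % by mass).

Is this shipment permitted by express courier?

The curing-agent paste has self-accelerating decomposition temperature 23.2 °C, which is ≤ 55 °C, so it is Category SR (Self-Reactive).
The pool-shock granules have available-oxygen content 13.1 % by mass, which is ≥ 10 % by mass, so they are Category OX (Oxidizer).
Category OX quantity: two 20.2 oz packs = 1147.36 g.
1147.36 g > 1 kg (express courier limit, Category OX) — over the limit.
Category SR quantity: two 7 oz packs = 397.6 g.
397.6 g ≤ 500 g (express courier limit, Category SR) — within limit.
The segregation rule (Category OX with Category TX) does not apply to Category OX with Category SR.

No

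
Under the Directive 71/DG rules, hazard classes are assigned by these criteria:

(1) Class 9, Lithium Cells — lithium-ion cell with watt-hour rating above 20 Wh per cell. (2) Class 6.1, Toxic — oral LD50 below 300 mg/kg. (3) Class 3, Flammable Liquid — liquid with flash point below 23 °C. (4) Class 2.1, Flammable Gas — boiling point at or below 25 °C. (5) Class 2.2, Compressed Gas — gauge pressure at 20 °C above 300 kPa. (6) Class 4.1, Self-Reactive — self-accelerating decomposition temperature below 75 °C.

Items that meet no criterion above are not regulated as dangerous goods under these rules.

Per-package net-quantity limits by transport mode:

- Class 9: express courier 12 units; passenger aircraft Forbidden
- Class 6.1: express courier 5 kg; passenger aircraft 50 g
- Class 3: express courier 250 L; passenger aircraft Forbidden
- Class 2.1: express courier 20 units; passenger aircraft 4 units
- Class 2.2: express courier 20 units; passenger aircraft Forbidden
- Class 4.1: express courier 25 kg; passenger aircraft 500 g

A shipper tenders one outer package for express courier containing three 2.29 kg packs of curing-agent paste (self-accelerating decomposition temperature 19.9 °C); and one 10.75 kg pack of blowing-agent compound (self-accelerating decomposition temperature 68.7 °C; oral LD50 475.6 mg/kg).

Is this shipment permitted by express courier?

Yes

The curing-agent paste has self-accelerating decomposition temperature 19.9 °C, which is < 75 °C, so it is Class 4.1 (Self-Reactive).
Blowing-agent compound: self-accelerating decomposition temperature 68.7 °C < 75 °C → Class 4.1 (Self-Reactive).
Class 4.1 net quantity: (three 2.29 kg packs = 6.87 kg) + 10.75 kg = 17.62 kg.
17.62 kg ≤ 25 kg (express courier limit, Class 4.1) — within limit.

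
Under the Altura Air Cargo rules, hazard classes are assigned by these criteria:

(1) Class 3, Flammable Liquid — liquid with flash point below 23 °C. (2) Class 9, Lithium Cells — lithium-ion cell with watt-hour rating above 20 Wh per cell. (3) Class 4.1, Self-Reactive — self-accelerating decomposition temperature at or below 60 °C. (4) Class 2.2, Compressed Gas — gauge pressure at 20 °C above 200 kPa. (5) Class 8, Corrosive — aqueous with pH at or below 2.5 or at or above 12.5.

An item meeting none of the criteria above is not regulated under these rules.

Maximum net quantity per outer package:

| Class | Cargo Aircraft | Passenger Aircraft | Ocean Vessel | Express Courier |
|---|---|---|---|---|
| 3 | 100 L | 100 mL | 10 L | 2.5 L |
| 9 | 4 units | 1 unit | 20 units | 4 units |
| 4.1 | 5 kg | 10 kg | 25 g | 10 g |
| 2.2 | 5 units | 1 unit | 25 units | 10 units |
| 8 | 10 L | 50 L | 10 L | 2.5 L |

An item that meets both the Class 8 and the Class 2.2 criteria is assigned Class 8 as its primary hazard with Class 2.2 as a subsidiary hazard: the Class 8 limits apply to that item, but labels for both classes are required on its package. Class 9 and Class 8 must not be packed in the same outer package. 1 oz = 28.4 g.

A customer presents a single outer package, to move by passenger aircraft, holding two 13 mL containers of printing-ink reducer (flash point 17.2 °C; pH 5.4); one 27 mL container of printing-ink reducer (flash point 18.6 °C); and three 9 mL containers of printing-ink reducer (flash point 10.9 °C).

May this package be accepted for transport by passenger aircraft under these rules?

Flash point 17.2 °C meets the Class 3 criterion (Flammable Liquid), so the printing-ink reducer is Class 3.
Flash point 18.6 °C meets the Class 3 criterion (Flammable Liquid), so the printing-ink reducer is Class 3.
With flash point 10.9 °C (< 23 °C), the printing-ink reducer falls in Class 3.
Total Class 3: (two 13 mL containers = 26 mL) + 27 mL + (three 9 mL containers = 27 mL) = 80 mL.
That is within the Class 3 passenger aircraft limit of 100 mL.

Yes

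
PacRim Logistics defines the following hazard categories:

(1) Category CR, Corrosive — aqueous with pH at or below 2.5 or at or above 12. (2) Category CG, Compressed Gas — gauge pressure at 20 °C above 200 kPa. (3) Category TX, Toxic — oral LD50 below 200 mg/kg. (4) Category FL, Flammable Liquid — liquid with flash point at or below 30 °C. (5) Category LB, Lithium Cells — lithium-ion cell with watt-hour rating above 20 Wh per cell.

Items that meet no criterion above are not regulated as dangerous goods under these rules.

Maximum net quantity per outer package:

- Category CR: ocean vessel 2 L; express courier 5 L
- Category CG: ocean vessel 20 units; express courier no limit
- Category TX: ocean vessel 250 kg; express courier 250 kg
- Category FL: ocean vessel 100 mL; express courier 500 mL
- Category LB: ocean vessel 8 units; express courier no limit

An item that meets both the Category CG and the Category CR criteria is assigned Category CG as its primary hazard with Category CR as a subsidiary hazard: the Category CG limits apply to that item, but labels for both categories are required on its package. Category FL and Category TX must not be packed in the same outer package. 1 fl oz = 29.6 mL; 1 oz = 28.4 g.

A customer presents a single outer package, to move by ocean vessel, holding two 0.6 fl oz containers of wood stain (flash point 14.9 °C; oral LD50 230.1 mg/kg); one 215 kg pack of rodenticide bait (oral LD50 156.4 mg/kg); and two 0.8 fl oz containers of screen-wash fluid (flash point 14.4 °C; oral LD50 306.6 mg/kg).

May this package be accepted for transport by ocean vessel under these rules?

No

Flash point 14.9 °C meets the Category FL criterion (Flammable Liquid), so the wood stain is Category FL.
The rodenticide bait has oral LD50 156.4 mg/kg, which is < 200 mg/kg, so it is Category TX (Toxic).
With flash point 14.4 °C (≤ 30 °C), the screen-wash fluid falls in Category FL.
Total Category FL: (two 0.6 fl oz containers = 35.52 mL) + (two 0.8 fl oz containers = 47.36 mL) = 82.88 mL.
82.88 mL is within the ocean vessel limit of 100 mL for Category FL.
Category TX quantity: 215 kg.
215 kg is within the ocean vessel limit of 250 kg for Category TX.
Category FL and Category TX may not share an outer package.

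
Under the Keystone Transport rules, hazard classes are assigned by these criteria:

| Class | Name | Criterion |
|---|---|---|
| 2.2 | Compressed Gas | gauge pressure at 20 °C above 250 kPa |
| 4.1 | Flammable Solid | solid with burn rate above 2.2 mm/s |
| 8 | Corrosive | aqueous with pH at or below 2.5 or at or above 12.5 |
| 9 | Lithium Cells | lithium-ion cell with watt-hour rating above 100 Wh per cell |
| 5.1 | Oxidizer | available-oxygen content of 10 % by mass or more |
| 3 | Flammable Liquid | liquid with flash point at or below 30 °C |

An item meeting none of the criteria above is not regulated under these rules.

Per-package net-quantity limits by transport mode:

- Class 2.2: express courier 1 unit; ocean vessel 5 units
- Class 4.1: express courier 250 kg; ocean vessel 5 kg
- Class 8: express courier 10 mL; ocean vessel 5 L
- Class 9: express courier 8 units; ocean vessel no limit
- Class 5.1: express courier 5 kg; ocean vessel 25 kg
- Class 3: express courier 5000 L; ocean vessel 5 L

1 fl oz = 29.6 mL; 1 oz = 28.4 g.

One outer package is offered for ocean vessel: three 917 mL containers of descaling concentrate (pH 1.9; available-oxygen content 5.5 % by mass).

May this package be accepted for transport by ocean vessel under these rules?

Yes

The descaling concentrate has pH 1.9, which is ≤ 2.5, so it is Class 8 (Corrosive).
Class 8 quantity: three 917 mL containers = 2.751 L.
2.751 L is within the ocean vessel limit of 5 L for Class 8.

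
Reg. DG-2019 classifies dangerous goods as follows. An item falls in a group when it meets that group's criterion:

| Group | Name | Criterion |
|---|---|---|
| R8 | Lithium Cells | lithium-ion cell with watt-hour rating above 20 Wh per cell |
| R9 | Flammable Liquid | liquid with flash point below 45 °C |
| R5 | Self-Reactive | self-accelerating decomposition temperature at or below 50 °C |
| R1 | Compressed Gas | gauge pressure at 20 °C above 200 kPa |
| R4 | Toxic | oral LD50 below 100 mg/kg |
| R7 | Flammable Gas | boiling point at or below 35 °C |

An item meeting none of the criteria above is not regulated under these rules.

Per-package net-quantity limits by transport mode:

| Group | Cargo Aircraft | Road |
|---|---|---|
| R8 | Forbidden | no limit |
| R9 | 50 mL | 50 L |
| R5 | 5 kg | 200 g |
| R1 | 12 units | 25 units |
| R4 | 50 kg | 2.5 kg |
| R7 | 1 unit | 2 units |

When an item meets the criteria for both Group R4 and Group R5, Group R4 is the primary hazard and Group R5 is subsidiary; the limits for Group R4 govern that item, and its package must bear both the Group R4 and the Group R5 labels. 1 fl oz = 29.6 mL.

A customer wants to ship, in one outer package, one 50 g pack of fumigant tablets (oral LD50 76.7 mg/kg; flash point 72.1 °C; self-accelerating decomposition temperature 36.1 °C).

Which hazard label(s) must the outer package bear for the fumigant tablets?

Group R4 and R5

Oral LD50 76.7 mg/kg meets the Group R4 criterion (Toxic), so the fumigant tablets are Group R4.
With self-accelerating decomposition temperature 36.1 °C (≤ 50 °C), the fumigant tablets fall in Group R5.
By the precedence rule Group R4 is primary and Group R5 is subsidiary, and that rule requires both labels on the package.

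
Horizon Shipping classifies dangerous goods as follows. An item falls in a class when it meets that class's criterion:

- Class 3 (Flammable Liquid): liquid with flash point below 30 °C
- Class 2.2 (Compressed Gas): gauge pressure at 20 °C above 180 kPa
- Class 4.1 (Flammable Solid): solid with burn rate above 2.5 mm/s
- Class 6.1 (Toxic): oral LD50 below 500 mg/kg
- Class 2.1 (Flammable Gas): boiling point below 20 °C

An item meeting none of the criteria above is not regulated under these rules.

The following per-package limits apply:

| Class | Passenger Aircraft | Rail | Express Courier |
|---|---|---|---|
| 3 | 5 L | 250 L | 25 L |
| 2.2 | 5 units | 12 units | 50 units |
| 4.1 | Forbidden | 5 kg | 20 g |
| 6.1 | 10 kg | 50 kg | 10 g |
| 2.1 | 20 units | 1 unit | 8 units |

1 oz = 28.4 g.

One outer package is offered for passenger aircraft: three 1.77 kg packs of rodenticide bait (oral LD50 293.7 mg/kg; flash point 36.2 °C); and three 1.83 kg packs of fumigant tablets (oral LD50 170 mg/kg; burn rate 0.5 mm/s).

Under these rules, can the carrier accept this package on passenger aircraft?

No

Rodenticide bait: oral LD50 293.7 mg/kg < 500 mg/kg → Class 6.1 (Toxic).
The fumigant tablets have oral LD50 170 mg/kg, which is < 500 mg/kg, so they are Class 6.1 (Toxic).
Class 6.1 net quantity: (three 1.77 kg packs = 5.31 kg) + (three 1.83 kg packs = 5.49 kg) = 10.8 kg.
That exceeds the Class 6.1 passenger aircraft limit of 10 kg.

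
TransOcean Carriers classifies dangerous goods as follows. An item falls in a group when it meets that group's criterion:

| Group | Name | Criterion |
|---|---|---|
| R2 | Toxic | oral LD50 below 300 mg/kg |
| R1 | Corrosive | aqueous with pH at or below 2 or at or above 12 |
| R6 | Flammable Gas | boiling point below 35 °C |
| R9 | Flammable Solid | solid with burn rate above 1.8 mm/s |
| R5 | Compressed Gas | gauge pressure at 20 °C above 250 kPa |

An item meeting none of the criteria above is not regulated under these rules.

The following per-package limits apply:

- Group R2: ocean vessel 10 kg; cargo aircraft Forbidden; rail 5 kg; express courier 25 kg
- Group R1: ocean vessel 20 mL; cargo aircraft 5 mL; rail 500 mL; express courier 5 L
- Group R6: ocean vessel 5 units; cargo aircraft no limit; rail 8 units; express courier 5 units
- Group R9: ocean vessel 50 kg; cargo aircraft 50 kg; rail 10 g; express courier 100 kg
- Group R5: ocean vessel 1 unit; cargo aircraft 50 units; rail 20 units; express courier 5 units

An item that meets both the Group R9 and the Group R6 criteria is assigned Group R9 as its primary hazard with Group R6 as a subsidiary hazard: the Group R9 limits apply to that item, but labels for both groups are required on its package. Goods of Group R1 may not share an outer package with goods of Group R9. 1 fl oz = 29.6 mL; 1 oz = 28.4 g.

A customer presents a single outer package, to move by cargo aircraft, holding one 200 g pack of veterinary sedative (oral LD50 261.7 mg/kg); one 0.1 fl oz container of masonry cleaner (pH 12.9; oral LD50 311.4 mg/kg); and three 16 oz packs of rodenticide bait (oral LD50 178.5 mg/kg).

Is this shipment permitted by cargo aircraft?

Veterinary sedative: oral LD50 261.7 mg/kg < 300 mg/kg → Group R2 (Toxic).
pH 12.9 meets the Group R1 criterion (Corrosive), so the masonry cleaner is Group R1.
Rodenticide bait: oral LD50 178.5 mg/kg < 300 mg/kg → Group R2 (Toxic).
Group R2 net quantity: 200 g + (three 16 oz packs = 1363.2 g) = 1563.2 g.
Group R2 is Forbidden by cargo aircraft.
Group R1 quantity: one 0.1 fl oz container = 2.96 mL.
2.96 mL is within the cargo aircraft limit of 5 mL for Group R1.
The segregation rule (Group R1 with Group R9) does not apply to Group R2 with Group R1.

No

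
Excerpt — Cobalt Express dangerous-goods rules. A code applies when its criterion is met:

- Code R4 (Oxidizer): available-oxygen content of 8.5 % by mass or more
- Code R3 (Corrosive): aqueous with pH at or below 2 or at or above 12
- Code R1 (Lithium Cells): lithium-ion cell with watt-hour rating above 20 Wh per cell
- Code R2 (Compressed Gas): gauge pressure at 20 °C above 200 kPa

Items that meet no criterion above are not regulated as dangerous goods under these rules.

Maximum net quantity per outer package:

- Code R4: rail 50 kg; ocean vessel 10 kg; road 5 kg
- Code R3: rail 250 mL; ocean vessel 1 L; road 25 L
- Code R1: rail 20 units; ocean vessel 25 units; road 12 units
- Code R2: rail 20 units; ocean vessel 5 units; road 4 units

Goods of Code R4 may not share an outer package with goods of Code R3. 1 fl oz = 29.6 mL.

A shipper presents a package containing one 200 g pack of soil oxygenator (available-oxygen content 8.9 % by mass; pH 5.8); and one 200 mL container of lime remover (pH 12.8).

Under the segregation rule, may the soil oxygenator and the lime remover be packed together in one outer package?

No

Available-oxygen content 8.9 % by mass meets the Code R4 criterion (Oxidizer), so the soil oxygenator is Code R4.
Lime remover: pH 12.8 ≥ 12 → Code R3 (Corrosive).
Code R4 and Code R3 may not share an outer package.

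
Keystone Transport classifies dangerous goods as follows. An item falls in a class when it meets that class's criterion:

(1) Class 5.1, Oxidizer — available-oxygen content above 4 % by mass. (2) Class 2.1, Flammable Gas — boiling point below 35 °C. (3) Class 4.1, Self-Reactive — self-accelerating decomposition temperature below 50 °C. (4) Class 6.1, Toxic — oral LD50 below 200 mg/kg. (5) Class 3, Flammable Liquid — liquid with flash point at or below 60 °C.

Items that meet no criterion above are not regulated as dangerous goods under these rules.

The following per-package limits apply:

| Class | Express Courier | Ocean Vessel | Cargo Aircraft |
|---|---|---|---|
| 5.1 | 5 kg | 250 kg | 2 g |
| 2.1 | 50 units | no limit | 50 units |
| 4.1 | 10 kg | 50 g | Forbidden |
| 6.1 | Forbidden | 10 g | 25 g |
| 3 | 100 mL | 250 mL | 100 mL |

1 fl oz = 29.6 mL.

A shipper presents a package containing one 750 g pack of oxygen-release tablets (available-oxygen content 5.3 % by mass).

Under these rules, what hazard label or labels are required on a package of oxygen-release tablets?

Class 5.1

With available-oxygen content 5.3 % by mass (> 4 % by mass), the oxygen-release tablets fall in Class 5.1.
Only the Class 5.1 label is required.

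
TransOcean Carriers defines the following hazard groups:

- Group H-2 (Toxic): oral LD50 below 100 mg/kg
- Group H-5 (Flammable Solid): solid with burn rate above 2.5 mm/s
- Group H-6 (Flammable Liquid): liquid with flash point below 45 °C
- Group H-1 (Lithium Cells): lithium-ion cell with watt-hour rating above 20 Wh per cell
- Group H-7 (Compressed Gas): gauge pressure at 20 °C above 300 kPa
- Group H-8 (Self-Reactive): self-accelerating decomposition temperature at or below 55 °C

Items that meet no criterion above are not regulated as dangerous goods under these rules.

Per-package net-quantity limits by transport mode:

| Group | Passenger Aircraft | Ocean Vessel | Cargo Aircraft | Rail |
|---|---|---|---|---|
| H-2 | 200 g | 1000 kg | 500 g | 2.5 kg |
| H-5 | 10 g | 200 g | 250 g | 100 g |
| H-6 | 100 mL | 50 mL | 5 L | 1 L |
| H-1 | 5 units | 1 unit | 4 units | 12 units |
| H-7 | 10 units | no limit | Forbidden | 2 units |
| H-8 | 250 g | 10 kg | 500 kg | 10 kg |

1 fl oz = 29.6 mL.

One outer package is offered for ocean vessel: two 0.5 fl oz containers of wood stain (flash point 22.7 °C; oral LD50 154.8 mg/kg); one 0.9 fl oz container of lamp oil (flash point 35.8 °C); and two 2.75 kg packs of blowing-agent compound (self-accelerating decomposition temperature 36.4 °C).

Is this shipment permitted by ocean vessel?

Wood stain: flash point 22.7 °C < 45 °C → Group H-6 (Flammable Liquid).
Flash point 35.8 °C meets the Group H-6 criterion (Flammable Liquid), so the lamp oil is Group H-6.
With self-accelerating decomposition temperature 36.4 °C (≤ 55 °C), the blowing-agent compound falls in Group H-8.
Group H-8 quantity: two 2.75 kg packs = 5.5 kg.
5.5 kg is within the ocean vessel limit of 10 kg for Group H-8.
Group H-6 net quantity: (two 0.5 fl oz containers = 29.6 mL) + (one 0.9 fl oz container = 26.64 mL) = 56.24 mL.
That exceeds the Group H-6 ocean vessel limit of 50 mL.

No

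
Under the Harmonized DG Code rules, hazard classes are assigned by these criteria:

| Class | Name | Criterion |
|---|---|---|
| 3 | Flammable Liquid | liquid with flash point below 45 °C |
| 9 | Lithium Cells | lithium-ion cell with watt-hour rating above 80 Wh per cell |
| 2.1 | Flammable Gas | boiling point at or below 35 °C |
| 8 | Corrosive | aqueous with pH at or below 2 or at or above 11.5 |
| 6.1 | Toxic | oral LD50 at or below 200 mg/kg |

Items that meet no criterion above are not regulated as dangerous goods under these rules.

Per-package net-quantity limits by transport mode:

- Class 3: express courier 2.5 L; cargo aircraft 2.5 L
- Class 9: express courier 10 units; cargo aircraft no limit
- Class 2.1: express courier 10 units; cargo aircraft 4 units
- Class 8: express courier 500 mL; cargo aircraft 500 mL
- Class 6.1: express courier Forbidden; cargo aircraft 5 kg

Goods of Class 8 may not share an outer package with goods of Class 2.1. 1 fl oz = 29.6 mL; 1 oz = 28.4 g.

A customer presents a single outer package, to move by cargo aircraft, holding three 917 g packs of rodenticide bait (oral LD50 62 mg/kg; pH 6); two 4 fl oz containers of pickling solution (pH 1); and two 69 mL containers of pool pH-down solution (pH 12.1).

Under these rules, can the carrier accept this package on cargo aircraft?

Yes

Rodenticide bait: oral LD50 62 mg/kg ≤ 200 mg/kg → Class 6.1 (Toxic).
pH 1 meets the Class 8 criterion (Corrosive), so the pickling solution is Class 8.
pH 12.1 meets the Class 8 criterion (Corrosive), so the pool pH-down solution is Class 8.
Class 8 net quantity: (two 4 fl oz containers = 236.8 mL) + (two 69 mL containers = 138 mL) = 374.8 mL.
374.8 mL is within the cargo aircraft limit of 500 mL for Class 8.
Class 6.1 quantity: three 917 g packs = 2.751 kg.
That is within the Class 6.1 cargo aircraft limit of 5 kg.
The segregation rule (Class 8 with Class 2.1) does not apply to Class 8 with Class 6.1.
Every hazard class is within its cargo aircraft limit and no segregation rule is violated.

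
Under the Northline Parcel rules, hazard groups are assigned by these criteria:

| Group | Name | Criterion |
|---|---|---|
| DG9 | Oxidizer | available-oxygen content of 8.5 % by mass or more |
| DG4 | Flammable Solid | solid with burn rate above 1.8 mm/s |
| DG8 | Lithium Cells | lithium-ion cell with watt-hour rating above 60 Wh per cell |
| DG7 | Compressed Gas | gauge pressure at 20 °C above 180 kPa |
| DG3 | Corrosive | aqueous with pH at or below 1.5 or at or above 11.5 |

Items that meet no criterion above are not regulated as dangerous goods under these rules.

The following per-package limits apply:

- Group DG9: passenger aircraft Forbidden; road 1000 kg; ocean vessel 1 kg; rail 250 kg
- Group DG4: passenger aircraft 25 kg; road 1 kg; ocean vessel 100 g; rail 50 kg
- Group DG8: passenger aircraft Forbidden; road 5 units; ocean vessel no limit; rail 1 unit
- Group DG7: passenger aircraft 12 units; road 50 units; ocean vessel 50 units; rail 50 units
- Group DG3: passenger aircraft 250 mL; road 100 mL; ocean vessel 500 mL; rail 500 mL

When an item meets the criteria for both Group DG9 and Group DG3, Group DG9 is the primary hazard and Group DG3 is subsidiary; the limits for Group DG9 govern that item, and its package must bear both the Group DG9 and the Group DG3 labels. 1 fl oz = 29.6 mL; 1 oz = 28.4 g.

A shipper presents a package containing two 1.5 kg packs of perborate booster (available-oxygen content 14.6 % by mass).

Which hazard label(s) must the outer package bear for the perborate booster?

With available-oxygen content 14.6 % by mass (≥ 8.5 % by mass), the perborate booster falls in Group DG9.
Only the Group DG9 label is required.

Group DG9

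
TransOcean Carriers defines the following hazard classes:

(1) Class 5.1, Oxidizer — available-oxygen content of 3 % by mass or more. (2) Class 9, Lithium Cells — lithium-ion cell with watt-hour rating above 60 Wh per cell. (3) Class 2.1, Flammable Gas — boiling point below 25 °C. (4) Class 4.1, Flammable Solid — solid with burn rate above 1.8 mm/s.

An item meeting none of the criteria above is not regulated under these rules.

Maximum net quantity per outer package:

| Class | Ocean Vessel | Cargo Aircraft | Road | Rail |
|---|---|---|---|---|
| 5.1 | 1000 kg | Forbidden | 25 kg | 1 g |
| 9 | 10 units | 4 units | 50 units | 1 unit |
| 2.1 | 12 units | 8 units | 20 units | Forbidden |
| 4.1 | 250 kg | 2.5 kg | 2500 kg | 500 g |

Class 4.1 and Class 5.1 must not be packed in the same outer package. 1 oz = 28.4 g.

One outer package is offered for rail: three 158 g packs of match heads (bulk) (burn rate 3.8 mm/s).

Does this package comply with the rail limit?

Yes

With burn rate 3.8 mm/s (> 1.8 mm/s), the match heads (bulk) fall in Class 4.1.
Class 4.1 quantity: three 158 g packs = 474 g.
That is within the Class 4.1 rail limit of 500 g.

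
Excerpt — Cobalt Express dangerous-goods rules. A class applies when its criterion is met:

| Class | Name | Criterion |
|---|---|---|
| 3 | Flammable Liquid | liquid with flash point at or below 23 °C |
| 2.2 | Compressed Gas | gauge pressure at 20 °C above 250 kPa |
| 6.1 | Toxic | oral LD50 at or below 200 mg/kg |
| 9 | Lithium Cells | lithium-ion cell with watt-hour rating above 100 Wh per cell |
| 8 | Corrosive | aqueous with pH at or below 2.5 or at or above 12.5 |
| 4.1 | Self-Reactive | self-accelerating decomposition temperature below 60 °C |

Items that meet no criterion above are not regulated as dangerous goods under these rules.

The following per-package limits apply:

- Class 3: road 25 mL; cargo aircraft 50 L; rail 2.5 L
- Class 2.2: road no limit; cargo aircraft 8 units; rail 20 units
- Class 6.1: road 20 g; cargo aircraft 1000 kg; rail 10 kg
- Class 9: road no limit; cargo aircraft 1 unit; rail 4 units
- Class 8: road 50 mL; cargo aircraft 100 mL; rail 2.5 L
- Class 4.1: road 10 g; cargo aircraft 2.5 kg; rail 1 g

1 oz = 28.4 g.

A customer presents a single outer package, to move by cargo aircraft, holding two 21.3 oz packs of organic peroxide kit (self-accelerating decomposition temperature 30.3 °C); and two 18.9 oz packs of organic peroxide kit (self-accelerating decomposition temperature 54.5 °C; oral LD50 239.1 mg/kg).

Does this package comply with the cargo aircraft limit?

Organic peroxide kit: self-accelerating decomposition temperature 30.3 °C < 60 °C → Class 4.1 (Self-Reactive).
Organic peroxide kit: self-accelerating decomposition temperature 54.5 °C < 60 °C → Class 4.1 (Self-Reactive).
Class 4.1 net quantity: (two 21.3 oz packs = 1209.84 g) + (two 18.9 oz packs = 1073.52 g) = 2283.36 g.
2283.36 g is within the cargo aircraft limit of 2.5 kg for Class 4.1.

Yes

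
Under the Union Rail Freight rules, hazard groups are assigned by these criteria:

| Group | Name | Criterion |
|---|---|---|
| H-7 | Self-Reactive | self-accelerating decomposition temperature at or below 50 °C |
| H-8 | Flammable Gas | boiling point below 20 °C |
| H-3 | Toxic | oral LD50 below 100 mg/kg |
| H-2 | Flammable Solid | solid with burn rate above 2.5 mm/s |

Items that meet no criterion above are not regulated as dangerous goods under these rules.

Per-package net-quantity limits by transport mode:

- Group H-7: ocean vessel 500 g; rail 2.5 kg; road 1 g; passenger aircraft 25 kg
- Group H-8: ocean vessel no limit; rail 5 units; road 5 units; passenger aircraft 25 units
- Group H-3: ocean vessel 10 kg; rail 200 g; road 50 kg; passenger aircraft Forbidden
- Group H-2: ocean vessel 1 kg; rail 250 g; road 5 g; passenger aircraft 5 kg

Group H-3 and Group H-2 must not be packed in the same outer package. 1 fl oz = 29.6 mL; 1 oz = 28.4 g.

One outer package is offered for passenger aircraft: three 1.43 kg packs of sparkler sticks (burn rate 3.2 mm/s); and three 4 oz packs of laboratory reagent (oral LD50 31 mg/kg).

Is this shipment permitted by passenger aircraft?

Sparkler sticks: burn rate 3.2 mm/s > 2.5 mm/s → Group H-2 (Flammable Solid).
Oral LD50 31 mg/kg meets the Group H-3 criterion (Toxic), so the laboratory reagent is Group H-3.
Group H-3 quantity: three 4 oz packs = 340.8 g.
Group H-3 is Forbidden by passenger aircraft.
Group H-2 quantity: three 1.43 kg packs = 4.29 kg.
That is within the Group H-2 passenger aircraft limit of 5 kg.
Group H-3 and Group H-2 may not share an outer package.

No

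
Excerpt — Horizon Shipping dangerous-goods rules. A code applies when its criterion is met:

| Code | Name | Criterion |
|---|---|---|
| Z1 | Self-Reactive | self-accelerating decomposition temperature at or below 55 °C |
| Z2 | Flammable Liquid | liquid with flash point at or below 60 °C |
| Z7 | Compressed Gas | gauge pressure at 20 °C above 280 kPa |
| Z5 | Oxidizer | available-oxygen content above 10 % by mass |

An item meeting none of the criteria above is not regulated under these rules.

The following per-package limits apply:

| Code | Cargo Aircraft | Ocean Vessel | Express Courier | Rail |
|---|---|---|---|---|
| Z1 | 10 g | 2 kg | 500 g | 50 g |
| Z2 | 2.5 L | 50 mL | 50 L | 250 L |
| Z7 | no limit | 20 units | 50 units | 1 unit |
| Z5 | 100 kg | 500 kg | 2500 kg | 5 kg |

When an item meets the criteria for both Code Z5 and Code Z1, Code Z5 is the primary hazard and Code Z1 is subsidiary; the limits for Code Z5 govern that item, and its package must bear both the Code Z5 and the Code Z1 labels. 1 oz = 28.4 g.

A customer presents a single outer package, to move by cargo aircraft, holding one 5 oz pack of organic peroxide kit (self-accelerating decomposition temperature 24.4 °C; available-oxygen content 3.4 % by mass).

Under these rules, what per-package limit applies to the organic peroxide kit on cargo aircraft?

10 g

Self-accelerating decomposition temperature 24.4 °C meets the Code Z1 criterion (Self-Reactive), so the organic peroxide kit is Code Z1.
The cargo aircraft limit for Code Z1 is 10 g.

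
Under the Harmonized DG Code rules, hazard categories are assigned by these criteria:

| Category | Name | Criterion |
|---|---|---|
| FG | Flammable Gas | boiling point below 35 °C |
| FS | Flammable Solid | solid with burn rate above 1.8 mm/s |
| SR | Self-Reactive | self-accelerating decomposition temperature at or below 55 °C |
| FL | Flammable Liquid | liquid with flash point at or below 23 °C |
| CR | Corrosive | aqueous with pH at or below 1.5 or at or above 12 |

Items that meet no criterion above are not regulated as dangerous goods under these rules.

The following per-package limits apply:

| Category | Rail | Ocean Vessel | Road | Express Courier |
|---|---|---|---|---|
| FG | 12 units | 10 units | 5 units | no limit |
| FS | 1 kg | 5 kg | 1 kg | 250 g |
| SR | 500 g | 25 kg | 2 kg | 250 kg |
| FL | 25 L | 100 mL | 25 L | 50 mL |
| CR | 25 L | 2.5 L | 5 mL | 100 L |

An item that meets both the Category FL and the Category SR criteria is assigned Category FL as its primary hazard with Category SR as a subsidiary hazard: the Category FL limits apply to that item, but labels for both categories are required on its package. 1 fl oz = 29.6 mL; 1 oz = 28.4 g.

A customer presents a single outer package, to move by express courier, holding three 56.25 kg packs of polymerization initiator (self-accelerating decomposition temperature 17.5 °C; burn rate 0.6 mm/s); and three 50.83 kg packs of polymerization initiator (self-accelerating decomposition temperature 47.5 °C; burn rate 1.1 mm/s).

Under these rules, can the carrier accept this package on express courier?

No

With self-accelerating decomposition temperature 17.5 °C (≤ 55 °C), the polymerization initiator falls in Category SR.
Polymerization initiator: self-accelerating decomposition temperature 47.5 °C ≤ 55 °C → Category SR (Self-Reactive).
Category SR net quantity: (three 56.25 kg packs = 168.75 kg) + (three 50.83 kg packs = 152.49 kg) = 321.24 kg.
321.24 kg > 250 kg (express courier limit, Category SR) — over the limit.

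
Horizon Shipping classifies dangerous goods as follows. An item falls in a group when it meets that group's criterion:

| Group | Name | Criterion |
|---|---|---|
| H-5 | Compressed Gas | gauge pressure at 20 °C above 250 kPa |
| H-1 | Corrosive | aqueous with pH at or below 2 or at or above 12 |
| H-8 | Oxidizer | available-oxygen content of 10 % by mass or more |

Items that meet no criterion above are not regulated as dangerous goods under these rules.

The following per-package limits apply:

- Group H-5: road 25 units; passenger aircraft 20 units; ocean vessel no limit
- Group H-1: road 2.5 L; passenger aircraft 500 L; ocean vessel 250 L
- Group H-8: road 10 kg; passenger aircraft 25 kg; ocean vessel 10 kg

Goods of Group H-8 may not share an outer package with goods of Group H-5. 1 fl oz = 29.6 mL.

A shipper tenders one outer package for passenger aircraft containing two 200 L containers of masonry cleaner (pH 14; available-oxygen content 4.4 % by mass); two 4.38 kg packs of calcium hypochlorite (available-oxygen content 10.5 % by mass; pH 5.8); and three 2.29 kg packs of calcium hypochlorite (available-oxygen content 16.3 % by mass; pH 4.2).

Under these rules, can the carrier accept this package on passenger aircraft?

pH 14 meets the Group H-1 criterion (Corrosive), so the masonry cleaner is Group H-1.
Calcium hypochlorite: available-oxygen content 10.5 % by mass ≥ 10 % by mass → Group H-8 (Oxidizer).
The calcium hypochlorite has available-oxygen content 16.3 % by mass, which is ≥ 10 % by mass, so it is Group H-8 (Oxidizer).
Group H-8 net quantity: (two 4.38 kg packs = 8.76 kg) + (three 2.29 kg packs = 6.87 kg) = 15.63 kg.
15.63 kg is within the passenger aircraft limit of 25 kg for Group H-8.
Group H-1 quantity: two 200 L containers = 400 L.
400 L is within the passenger aircraft limit of 500 L for Group H-1.
The segregation rule (Group H-8 with Group H-5) does not apply to Group H-8 with Group H-1.
Every hazard group is within its passenger aircraft limit and no segregation rule is violated.

Yes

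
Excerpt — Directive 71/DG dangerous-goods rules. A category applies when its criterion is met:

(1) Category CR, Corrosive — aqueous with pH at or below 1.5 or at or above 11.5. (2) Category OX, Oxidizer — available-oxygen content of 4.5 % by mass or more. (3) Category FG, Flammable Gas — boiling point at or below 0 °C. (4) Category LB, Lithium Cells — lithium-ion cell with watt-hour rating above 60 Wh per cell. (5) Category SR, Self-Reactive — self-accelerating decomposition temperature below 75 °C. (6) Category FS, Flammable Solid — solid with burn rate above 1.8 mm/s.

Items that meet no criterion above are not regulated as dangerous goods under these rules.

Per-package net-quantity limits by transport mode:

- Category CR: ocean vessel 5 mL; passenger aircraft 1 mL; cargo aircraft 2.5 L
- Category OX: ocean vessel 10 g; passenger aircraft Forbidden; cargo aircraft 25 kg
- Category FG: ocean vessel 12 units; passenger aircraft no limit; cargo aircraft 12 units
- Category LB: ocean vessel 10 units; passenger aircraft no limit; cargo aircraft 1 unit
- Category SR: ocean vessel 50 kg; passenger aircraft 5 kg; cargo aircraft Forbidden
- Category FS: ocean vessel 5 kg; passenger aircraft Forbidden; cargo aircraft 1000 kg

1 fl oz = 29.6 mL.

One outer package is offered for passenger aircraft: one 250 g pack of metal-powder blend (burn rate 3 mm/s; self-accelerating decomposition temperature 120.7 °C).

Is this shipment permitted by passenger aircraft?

Burn rate 3 mm/s meets the Category FS criterion (Flammable Solid), so the metal-powder blend is Category FS.
Category FS quantity: 250 g.
By passenger aircraft, Category FS is Forbidden regardless of quantity.

No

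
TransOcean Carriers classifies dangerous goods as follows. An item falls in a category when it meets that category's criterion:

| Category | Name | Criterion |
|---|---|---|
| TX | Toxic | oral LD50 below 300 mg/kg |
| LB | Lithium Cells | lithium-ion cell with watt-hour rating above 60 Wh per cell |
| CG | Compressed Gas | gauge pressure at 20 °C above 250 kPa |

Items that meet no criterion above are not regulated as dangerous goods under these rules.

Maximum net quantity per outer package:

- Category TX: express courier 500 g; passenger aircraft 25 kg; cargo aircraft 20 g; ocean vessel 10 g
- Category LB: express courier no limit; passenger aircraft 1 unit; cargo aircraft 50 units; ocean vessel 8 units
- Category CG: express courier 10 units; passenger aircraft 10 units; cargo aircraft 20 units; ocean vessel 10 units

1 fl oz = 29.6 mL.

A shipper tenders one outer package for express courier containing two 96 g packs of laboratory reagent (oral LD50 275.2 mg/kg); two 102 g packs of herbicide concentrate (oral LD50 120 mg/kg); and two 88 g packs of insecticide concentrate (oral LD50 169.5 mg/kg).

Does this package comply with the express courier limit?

The laboratory reagent has oral LD50 275.2 mg/kg, which is < 300 mg/kg, so it is Category TX (Toxic).
Herbicide concentrate: oral LD50 120 mg/kg < 300 mg/kg → Category TX (Toxic).
The insecticide concentrate has oral LD50 169.5 mg/kg, which is < 300 mg/kg, so it is Category TX (Toxic).
Category TX net quantity: (two 96 g packs = 192 g) + (two 102 g packs = 204 g) + (two 88 g packs = 176 g) = 572 g.
That exceeds the Category TX express courier limit of 500 g.

No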